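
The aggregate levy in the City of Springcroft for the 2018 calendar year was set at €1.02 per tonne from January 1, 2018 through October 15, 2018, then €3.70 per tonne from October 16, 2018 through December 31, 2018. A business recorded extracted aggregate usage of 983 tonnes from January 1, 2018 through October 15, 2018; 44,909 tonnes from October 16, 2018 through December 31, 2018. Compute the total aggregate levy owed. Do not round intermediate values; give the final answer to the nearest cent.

January 1 – October 15, 2018: 983 tonnes at €1.02/tonne → €1,002.66
October 16 – December 31, 2018: 44,909 tonnes at €3.70/tonne → €166,163.30

€167,165.96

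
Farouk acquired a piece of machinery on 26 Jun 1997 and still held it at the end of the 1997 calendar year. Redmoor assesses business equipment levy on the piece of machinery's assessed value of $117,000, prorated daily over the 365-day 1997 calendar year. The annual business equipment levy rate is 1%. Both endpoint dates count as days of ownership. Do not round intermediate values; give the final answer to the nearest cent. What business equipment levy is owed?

$605.84

Days held (26 Jun – 31 Dec 1997): 189 out of 365
Tax = $117,000 × 1% × 189/365 = $605.8356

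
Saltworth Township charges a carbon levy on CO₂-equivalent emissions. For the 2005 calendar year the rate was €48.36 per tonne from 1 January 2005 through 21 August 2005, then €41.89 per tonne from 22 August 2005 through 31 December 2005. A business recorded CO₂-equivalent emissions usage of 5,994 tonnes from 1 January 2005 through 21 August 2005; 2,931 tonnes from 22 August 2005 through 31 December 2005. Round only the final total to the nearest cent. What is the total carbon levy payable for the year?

1 January – 21 August 2005: 5,994 tonnes at €48.36/tonne → €289,869.84
22 August – 31 December 2005: 2,931 tonnes at €41.89/tonne → €122,779.59

€412,649.43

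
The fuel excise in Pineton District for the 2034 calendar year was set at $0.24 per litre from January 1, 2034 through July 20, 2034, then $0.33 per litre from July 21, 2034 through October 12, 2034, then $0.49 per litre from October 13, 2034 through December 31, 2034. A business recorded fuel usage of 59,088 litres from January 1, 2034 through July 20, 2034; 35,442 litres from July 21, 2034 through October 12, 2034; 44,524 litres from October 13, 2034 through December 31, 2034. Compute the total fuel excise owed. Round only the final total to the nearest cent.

$47693.74

January 1 – July 20, 2034: 59,088 litres at $0.24/litre → $14181.12
July 21 – October 12, 2034: 35,442 litres at $0.33/litre → $11695.86
October 13 – December 31, 2034: 44,524 litres at $0.49/litre → $21816.76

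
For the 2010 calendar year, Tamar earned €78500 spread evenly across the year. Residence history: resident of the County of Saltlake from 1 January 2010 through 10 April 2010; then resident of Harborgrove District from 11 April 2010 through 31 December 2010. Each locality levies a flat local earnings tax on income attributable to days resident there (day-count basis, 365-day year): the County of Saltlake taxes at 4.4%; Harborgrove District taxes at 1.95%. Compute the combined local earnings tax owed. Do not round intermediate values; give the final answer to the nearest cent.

The County of Saltlake, 1 January – 10 April 2010: 100 days → €78500 × 4.4% × 100/365 = €946.3014
Harborgrove District, 11 April – 31 December 2010: 265 days → €78500 × 1.95% × 265/365 = €1111.3664
Total = €2057.6678

€2057.67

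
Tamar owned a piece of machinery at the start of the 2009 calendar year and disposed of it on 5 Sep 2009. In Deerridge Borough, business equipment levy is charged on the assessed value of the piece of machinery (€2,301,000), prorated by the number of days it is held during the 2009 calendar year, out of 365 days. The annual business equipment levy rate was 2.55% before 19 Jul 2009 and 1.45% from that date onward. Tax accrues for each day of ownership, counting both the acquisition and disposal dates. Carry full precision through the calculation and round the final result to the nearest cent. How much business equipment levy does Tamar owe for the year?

€36,469.27

1 Jan – 18 Jul 2009: 199 days at 2.55% → €2,301,000 × 2.55% × 199/365 = €31,990.2041
19 Jul – 5 Sep 2009: 49 days at 1.45% → €2,301,000 × 1.45% × 49/365 = €4,479.0699
Total = €36,469.2740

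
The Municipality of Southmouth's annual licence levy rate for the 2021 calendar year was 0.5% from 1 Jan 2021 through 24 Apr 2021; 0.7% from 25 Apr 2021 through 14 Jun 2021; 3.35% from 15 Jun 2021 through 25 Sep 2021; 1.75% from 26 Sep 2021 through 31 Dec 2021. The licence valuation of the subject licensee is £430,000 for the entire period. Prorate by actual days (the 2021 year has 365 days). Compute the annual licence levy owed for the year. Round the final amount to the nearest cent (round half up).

1 Jan – 24 Apr 2021: 114 days at 0.5% → £430,000 × 0.5% × 114/365 = £671.5068
25 Apr – 14 Jun 2021: 51 days at 0.7% → £430,000 × 0.7% × 51/365 = £420.5753
15 Jun – 25 Sep 2021: 103 days at 3.35% → £430,000 × 3.35% × 103/365 = £4,064.9726
26 Sep – 31 Dec 2021: 97 days at 1.75% → £430,000 × 1.75% × 97/365 = £1,999.7945
Total = £7,156.8493

£7,156.85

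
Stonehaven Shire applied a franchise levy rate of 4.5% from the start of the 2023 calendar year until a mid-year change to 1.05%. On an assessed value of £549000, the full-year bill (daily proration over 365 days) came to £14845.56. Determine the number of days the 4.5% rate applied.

Let d = days at the first rate; then 365 − d days at the second rate.
£549000 × [4.5%·d + 1.05%·(365−d)] / 365 = £14845.56
Solving gives d = 175, so the new rate took effect on June 25, 2023.

175 days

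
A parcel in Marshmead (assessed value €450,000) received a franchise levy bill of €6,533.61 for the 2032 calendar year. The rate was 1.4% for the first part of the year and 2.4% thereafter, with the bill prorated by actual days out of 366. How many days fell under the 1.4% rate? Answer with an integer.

347 days

Let d = days at the first rate; then 366 − d days at the second rate.
€450,000 × [1.4%·d + 2.4%·(366−d)] / 366 = €6,533.61
Solving gives d = 347, so the new rate took effect on 13 December 2032.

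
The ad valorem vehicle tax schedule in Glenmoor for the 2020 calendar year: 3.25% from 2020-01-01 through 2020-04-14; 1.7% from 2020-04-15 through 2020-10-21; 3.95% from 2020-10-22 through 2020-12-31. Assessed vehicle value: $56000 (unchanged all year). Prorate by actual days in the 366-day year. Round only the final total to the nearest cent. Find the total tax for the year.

$1445.44

2020-01-01 to 2020-04-14: 105 days at 3.25% → $56000 × 3.25% × 105/366 = $522.1311
2020-04-15 to 2020-10-21: 190 days at 1.7% → $56000 × 1.7% × 190/366 = $494.2077
2020-10-22 to 2020-12-31: 71 days at 3.95% → $56000 × 3.95% × 71/366 = $429.1038
Total = $1445.4426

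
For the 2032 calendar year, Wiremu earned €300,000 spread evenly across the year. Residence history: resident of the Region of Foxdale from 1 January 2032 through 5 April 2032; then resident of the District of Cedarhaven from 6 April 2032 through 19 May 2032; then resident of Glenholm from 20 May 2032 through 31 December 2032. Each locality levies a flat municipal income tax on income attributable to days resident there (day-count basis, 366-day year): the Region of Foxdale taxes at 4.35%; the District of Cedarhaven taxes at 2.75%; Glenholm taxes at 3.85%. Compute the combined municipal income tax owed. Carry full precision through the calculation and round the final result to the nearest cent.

The Region of Foxdale, 1 January – 5 April 2032: 96 days → €300,000 × 4.35% × 96/366 = €3,422.9508
The District of Cedarhaven, 6 April – 19 May 2032: 44 days → €300,000 × 2.75% × 44/366 = €991.8033
Glenholm, 20 May – 31 December 2032: 226 days → €300,000 × 3.85% × 226/366 = €7,131.9672
Total = €11,546.7213

€11,546.72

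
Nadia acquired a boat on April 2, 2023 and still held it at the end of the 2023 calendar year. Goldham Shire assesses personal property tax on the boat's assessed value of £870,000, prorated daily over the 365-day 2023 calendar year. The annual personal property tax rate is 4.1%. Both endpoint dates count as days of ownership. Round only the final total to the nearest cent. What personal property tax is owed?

Days held (April 2 – December 31, 2023): 274 out of 365
Tax = £870,000 × 4.1% × 274/365 = £26,776.9315

£26,776.93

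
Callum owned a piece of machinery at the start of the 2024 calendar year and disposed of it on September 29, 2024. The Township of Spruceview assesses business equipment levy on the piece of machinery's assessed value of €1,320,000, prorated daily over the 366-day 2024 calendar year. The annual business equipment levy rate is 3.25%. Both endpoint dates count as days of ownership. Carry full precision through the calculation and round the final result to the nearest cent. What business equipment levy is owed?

€31,999.18

Days held (January 1 – September 29, 2024): 273 out of 366
Tax = €1,320,000 × 3.25% × 273/366 = €31,999.1803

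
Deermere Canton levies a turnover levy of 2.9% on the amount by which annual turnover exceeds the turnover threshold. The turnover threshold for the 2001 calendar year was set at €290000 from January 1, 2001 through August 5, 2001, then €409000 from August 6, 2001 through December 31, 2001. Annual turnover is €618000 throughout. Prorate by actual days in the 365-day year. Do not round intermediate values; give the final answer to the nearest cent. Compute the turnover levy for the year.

€8112.69

January 1 – August 5, 2001: 217 days, exemption €290000 → (€618000 − €290000) × 2.9% × 217/365 = €5655.0795
August 6 – December 31, 2001: 148 days, exemption €409000 → (€618000 − €409000) × 2.9% × 148/365 = €2457.6110
Total = €8112.6904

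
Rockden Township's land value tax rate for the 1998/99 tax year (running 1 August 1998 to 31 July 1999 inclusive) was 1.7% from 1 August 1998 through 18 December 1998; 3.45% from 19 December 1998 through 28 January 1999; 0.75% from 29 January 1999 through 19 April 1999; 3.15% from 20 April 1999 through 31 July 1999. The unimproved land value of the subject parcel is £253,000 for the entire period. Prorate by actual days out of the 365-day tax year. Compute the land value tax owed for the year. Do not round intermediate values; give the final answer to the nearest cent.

1 August – 18 December 1998: 140 days at 1.7% → £253,000 × 1.7% × 140/365 = £1,649.6986
19 December 1998 – 28 January 1999: 41 days at 3.45% → £253,000 × 3.45% × 41/365 = £980.4616
29 January – 19 April 1999: 81 days at 0.75% → £253,000 × 0.75% × 81/365 = £421.0890
20 April – 31 July 1999: 103 days at 3.15% → £253,000 × 3.15% × 103/365 = £2,248.9274
Total = £5,300.1767

£5,300.18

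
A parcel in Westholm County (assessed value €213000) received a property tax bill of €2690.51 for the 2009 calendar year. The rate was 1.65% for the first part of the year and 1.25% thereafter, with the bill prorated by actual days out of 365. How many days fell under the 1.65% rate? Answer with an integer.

Let d = days at the first rate; then 365 − d days at the second rate.
€213000 × [1.65%·d + 1.25%·(365−d)] / 365 = €2690.51
Solving gives d = 12, so the new rate took effect on 13 January 2009.

12 days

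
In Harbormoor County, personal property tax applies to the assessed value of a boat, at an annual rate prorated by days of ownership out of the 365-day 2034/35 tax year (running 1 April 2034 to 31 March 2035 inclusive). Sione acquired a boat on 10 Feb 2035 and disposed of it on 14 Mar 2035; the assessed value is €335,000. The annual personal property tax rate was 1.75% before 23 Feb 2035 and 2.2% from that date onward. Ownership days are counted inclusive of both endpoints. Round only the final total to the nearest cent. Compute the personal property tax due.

€612.64

10 Feb – 22 Feb 2035: 13 days at 1.75% → €335,000 × 1.75% × 13/365 = €208.8014
23 Feb – 14 Mar 2035: 20 days at 2.2% → €335,000 × 2.2% × 20/365 = €403.8356
Total = €612.6370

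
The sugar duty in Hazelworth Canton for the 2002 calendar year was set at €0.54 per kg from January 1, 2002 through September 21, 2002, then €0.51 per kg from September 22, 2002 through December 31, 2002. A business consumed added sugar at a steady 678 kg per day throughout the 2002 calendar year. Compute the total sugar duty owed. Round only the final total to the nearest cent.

January 1 – September 21, 2002: 264 days × 678 kg/day = 178,992 kg at €0.54/kg → €96,655.68
September 22 – December 31, 2002: 101 days × 678 kg/day = 68,478 kg at €0.51/kg → €34,923.78

€131,579.46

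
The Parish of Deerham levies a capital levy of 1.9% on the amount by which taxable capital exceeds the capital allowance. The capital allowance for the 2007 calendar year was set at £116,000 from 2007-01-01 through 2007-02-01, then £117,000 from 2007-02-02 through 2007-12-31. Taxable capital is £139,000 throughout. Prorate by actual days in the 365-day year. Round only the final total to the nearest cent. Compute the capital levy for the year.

£419.67

2007-01-01 to 2007-02-01: 32 days, exemption £116,000 → (£139,000 − £116,000) × 1.9% × 32/365 = £38.3123
2007-02-02 to 2007-12-31: 333 days, exemption £117,000 → (£139,000 − £117,000) × 1.9% × 333/365 = £381.3534
Total = £419.6658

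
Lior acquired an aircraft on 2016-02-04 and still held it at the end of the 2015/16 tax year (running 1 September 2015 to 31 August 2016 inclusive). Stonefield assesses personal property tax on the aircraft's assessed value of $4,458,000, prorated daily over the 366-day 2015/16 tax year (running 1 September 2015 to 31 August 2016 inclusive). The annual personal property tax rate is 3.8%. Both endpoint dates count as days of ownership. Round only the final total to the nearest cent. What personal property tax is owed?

$97,199.02

Days held (2016-02-04 to 2016-08-31): 210 out of 366
Tax = $4,458,000 × 3.8% × 210/366 = $97,199.0164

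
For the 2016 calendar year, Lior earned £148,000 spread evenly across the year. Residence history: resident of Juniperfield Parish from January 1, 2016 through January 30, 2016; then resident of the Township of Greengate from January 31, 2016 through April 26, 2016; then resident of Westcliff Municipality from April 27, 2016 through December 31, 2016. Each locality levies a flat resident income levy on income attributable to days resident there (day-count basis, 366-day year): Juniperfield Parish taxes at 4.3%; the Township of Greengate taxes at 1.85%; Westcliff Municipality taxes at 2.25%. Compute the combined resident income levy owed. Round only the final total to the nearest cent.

£3,437.97

Juniperfield Parish, January 1 – January 30, 2016: 30 days → £148,000 × 4.3% × 30/366 = £521.6393
The Township of Greengate, January 31 – April 26, 2016: 87 days → £148,000 × 1.85% × 87/366 = £650.8361
Westcliff Municipality, April 27 – December 31, 2016: 249 days → £148,000 × 2.25% × 249/366 = £2,265.4918
Total = £3,437.9672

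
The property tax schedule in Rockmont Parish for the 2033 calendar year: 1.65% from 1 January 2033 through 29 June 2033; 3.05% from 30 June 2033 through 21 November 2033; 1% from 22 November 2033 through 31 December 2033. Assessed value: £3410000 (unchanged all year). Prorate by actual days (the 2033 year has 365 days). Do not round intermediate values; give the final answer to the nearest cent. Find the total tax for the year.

1 January – 29 June 2033: 180 days at 1.65% → £3410000 × 1.65% × 180/365 = £27747.1233
30 June – 21 November 2033: 145 days at 3.05% → £3410000 × 3.05% × 145/365 = £41317.0548
22 November – 31 December 2033: 40 days at 1% → £3410000 × 1% × 40/365 = £3736.9863
Total = £72801.1644

£72801.16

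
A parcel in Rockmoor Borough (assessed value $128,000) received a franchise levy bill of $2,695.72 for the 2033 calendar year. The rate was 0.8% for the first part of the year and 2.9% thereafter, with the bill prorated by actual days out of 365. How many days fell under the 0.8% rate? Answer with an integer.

Let d = days at the first rate; then 365 − d days at the second rate.
$128,000 × [0.8%·d + 2.9%·(365−d)] / 365 = $2,695.72
Solving gives d = 138, so the new rate took effect on 19 May 2033.

138 days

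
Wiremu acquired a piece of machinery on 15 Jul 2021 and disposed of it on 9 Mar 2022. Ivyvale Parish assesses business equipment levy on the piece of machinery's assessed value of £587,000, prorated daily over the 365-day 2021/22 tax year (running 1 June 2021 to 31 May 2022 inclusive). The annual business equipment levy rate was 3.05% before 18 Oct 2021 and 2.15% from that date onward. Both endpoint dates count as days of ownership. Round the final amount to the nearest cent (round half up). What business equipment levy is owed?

£9,604.28

15 Jul – 17 Oct 2021: 95 days at 3.05% → £587,000 × 3.05% × 95/365 = £4,659.8151
18 Oct 2021 – 9 Mar 2022: 143 days at 2.15% → £587,000 × 2.15% × 143/365 = £4,944.4699
Total = £9,604.2849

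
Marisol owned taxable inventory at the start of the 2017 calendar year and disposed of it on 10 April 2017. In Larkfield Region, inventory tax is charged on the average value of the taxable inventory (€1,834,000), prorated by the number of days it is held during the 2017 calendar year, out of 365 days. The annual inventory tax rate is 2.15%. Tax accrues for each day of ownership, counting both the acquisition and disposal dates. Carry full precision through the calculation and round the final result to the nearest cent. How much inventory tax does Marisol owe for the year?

Days held (1 January – 10 April 2017): 100 out of 365
Tax = €1,834,000 × 2.15% × 100/365 = €10,803.0137

€10,803.01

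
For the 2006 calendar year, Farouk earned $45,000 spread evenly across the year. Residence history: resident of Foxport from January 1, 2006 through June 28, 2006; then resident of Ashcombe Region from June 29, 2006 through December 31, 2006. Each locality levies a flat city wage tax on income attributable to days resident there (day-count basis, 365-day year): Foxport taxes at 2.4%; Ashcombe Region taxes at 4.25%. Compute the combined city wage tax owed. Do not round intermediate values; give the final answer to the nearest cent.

Foxport, January 1 – June 28, 2006: 179 days → $45,000 × 2.4% × 179/365 = $529.6438
Ashcombe Region, June 29 – December 31, 2006: 186 days → $45,000 × 4.25% × 186/365 = $974.5890
Total = $1,504.2329

$1,504.23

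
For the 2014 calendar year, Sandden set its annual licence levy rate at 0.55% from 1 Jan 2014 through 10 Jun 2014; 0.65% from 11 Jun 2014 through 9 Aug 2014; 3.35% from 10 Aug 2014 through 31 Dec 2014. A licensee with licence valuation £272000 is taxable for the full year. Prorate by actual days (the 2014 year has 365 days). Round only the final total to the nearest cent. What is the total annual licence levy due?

£4545.38

1 Jan – 10 Jun 2014: 161 days at 0.55% → £272000 × 0.55% × 161/365 = £659.8795
11 Jun – 9 Aug 2014: 60 days at 0.65% → £272000 × 0.65% × 60/365 = £290.6301
10 Aug – 31 Dec 2014: 144 days at 3.35% → £272000 × 3.35% × 144/365 = £3594.8712
Total = £4545.3808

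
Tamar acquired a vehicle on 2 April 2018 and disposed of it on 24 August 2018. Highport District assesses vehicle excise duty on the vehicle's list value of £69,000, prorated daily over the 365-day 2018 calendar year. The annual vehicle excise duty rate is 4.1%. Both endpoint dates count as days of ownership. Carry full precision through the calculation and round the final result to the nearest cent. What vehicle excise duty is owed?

£1,123.85

Days held (2 April – 24 August 2018): 145 out of 365
Tax = £69,000 × 4.1% × 145/365 = £1,123.8493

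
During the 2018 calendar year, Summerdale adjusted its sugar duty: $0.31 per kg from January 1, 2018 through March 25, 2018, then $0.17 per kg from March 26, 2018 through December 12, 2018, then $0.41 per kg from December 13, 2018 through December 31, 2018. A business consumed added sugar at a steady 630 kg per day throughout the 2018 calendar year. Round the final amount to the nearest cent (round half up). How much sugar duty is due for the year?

January 1 – March 25, 2018: 84 days × 630 kg/day = 52,920 kg at $0.31/kg → $16,405.20
March 26 – December 12, 2018: 262 days × 630 kg/day = 165,060 kg at $0.17/kg → $28,060.20
December 13 – December 31, 2018: 19 days × 630 kg/day = 11,970 kg at $0.41/kg → $4,907.70

$49,373.10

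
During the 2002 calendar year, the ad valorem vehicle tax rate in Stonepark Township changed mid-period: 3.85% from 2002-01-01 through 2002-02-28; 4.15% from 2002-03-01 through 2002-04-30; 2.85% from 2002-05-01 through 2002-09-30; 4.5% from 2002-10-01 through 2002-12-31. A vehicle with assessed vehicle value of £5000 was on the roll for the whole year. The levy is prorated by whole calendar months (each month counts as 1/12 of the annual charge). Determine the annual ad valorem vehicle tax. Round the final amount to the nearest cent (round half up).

2002-01-01 to 2002-02-28: 2 months at 3.85% → £5000 × 3.85% × 2/12 = £32.0833
2002-03-01 to 2002-04-30: 2 months at 4.15% → £5000 × 4.15% × 2/12 = £34.5833
2002-05-01 to 2002-09-30: 5 months at 2.85% → £5000 × 2.85% × 5/12 = £59.3750
2002-10-01 to 2002-12-31: 3 months at 4.5% → £5000 × 4.5% × 3/12 = £56.2500
Total = £182.2917

£182.29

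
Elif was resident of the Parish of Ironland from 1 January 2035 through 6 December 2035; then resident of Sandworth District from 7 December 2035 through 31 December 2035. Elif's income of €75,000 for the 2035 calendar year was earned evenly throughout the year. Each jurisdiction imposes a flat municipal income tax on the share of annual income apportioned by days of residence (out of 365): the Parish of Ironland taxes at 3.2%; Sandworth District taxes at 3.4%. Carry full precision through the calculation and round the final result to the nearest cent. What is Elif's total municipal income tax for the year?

€2,410.27

The Parish of Ironland, 1 January – 6 December 2035: 340 days → €75,000 × 3.2% × 340/365 = €2,235.6164
Sandworth District, 7 December – 31 December 2035: 25 days → €75,000 × 3.4% × 25/365 = €174.6575
Total = €2,410.2740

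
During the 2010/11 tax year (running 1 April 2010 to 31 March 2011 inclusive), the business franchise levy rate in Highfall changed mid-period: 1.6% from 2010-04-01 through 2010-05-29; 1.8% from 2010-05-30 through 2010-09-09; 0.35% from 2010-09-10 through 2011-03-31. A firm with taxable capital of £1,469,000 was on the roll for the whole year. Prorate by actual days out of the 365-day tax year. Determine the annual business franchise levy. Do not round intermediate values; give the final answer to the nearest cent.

2010-04-01 to 2010-05-29: 59 days at 1.6% → £1,469,000 × 1.6% × 59/365 = £3,799.2767
2010-05-30 to 2010-09-09: 103 days at 1.8% → £1,469,000 × 1.8% × 103/365 = £7,461.7151
2010-09-10 to 2011-03-31: 203 days at 0.35% → £1,469,000 × 0.35% × 203/365 = £2,859.5192
Total = £14,120.5110

£14,120.51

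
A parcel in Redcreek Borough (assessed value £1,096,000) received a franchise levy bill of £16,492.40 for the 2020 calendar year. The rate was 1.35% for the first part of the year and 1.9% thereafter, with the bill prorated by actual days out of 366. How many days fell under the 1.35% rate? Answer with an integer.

Let d = days at the first rate; then 366 − d days at the second rate.
£1,096,000 × [1.35%·d + 1.9%·(366−d)] / 366 = £16,492.40
Solving gives d = 263, so the new rate took effect on 20 Sep 2020.

263 days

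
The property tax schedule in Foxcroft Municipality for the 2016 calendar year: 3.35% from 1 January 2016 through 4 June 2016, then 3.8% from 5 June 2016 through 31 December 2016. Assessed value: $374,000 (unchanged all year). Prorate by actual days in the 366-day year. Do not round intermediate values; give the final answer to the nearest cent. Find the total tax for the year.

1 January – 4 June 2016: 156 days at 3.35% → $374,000 × 3.35% × 156/366 = $5,340.2295
5 June – 31 December 2016: 210 days at 3.8% → $374,000 × 3.8% × 210/366 = $8,154.4262
Total = $13,494.6557

$13,494.66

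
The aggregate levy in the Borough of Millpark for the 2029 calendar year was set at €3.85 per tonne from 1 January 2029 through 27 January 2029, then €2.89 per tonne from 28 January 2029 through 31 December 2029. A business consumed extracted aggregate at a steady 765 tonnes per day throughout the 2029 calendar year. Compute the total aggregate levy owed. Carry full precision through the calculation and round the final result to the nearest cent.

1 January – 27 January 2029: 27 days × 765 tonnes/day = 20,655 tonnes at €3.85/tonne → €79521.75
28 January – 31 December 2029: 338 days × 765 tonnes/day = 258,570 tonnes at €2.89/tonne → €747267.30

€826789.05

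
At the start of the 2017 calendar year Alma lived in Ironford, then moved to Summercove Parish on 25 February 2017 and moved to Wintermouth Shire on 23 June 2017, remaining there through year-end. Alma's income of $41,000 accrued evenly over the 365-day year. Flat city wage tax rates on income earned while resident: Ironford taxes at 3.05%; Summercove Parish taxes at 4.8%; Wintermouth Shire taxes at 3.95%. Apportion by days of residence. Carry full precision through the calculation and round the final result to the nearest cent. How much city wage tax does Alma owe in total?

$1,676.56

Ironford, 1 January – 24 February 2017: 55 days → $41,000 × 3.05% × 55/365 = $188.4315
Summercove Parish, 25 February – 22 June 2017: 118 days → $41,000 × 4.8% × 118/365 = $636.2301
Wintermouth Shire, 23 June – 31 December 2017: 192 days → $41,000 × 3.95% × 192/365 = $851.9014
Total = $1,676.5630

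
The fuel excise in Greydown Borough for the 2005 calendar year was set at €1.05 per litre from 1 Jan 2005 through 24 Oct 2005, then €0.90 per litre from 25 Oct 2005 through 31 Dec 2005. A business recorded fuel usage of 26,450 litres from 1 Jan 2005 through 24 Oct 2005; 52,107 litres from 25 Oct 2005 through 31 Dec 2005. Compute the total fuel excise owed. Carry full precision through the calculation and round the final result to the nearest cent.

1 Jan – 24 Oct 2005: 26,450 litres at €1.05/litre → €27,772.50
25 Oct – 31 Dec 2005: 52,107 litres at €0.90/litre → €46,896.30

€74,668.80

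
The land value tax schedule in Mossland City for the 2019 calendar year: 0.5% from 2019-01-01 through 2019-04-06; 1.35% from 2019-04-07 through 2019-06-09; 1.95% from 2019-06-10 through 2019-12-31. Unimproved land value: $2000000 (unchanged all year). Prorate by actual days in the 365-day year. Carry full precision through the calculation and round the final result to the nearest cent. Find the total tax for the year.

2019-01-01 to 2019-04-06: 96 days at 0.5% → $2000000 × 0.5% × 96/365 = $2630.1370
2019-04-07 to 2019-06-09: 64 days at 1.35% → $2000000 × 1.35% × 64/365 = $4734.2466
2019-06-10 to 2019-12-31: 205 days at 1.95% → $2000000 × 1.95% × 205/365 = $21904.1096
Total = $29268.4932

$29268.49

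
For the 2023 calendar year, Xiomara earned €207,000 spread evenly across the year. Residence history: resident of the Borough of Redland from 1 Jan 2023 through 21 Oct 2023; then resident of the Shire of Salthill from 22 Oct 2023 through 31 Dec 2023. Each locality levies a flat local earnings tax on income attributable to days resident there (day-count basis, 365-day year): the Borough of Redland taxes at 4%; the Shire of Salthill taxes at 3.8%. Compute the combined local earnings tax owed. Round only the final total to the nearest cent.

The Borough of Redland, 1 Jan – 21 Oct 2023: 294 days → €207,000 × 4% × 294/365 = €6,669.3699
The Shire of Salthill, 22 Oct – 31 Dec 2023: 71 days → €207,000 × 3.8% × 71/365 = €1,530.0986
Total = €8,199.4685

€8,199.47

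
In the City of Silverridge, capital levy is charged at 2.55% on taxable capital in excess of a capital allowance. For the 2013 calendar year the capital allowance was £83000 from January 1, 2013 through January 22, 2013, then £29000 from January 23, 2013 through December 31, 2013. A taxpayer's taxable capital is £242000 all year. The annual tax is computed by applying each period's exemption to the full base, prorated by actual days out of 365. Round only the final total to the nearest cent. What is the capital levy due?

January 1 – January 22, 2013: 22 days, exemption £83000 → (£242000 − £83000) × 2.55% × 22/365 = £244.3808
January 23 – December 31, 2013: 343 days, exemption £29000 → (£242000 − £29000) × 2.55% × 343/365 = £5104.1219
Total = £5348.5027

£5348.50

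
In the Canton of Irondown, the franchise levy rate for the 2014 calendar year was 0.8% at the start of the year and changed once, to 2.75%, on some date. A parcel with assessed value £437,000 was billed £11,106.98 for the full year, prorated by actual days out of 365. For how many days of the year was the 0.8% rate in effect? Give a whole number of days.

Let d = days at the first rate; then 365 − d days at the second rate.
£437,000 × [0.8%·d + 2.75%·(365−d)] / 365 = £11,106.98
Solving gives d = 39, so the new rate took effect on 9 February 2014.

39 days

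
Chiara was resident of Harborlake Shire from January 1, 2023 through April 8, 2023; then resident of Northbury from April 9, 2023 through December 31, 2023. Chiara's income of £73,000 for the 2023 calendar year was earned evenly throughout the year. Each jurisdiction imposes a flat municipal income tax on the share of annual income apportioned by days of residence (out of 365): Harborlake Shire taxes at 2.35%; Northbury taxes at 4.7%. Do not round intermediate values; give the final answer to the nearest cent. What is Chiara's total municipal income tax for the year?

£2,970.40

Harborlake Shire, January 1 – April 8, 2023: 98 days → £73,000 × 2.35% × 98/365 = £460.6000
Northbury, April 9 – December 31, 2023: 267 days → £73,000 × 4.7% × 267/365 = £2,509.8000
Total = £2,970.4000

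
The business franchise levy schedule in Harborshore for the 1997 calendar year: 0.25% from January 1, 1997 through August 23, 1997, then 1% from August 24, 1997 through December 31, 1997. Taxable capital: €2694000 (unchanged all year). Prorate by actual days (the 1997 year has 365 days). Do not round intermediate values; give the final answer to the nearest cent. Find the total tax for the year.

€13931.30

January 1 – August 23, 1997: 235 days at 0.25% → €2694000 × 0.25% × 235/365 = €4336.2329
August 24 – December 31, 1997: 130 days at 1% → €2694000 × 1% × 130/365 = €9595.0685
Total = €13931.3014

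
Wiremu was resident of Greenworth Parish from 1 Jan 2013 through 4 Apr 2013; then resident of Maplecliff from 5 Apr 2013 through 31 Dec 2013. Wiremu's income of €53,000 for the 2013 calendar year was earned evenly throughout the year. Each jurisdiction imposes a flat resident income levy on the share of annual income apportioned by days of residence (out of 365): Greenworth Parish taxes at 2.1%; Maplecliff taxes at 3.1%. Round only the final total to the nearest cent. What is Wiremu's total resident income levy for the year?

Greenworth Parish, 1 Jan – 4 Apr 2013: 94 days → €53,000 × 2.1% × 94/365 = €286.6356
Maplecliff, 5 Apr – 31 Dec 2013: 271 days → €53,000 × 3.1% × 271/365 = €1,219.8712
Total = €1,506.5068

€1,506.51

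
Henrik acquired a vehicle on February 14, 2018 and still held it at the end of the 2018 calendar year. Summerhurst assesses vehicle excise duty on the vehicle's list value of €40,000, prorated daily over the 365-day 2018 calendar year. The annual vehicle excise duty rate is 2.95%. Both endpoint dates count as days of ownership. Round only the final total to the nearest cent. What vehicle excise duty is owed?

€1,037.75

Days held (February 14 – December 31, 2018): 321 out of 365
Tax = €40,000 × 2.95% × 321/365 = €1,037.7534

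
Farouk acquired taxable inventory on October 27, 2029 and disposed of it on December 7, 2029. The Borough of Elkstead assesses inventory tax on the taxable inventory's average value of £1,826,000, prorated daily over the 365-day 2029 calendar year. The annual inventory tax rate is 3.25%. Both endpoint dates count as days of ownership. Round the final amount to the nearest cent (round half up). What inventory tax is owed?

£6,828.74

Days held (October 27 – December 7, 2029): 42 out of 365
Tax = £1,826,000 × 3.25% × 42/365 = £6,828.7397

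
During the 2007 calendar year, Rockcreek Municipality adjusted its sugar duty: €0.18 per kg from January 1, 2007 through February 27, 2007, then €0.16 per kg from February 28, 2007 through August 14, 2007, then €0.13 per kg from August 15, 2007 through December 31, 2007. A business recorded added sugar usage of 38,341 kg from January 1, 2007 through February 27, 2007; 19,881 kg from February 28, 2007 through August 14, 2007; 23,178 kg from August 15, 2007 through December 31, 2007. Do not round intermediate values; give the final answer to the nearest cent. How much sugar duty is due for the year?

€13095.48

January 1 – February 27, 2007: 38,341 kg at €0.18/kg → €6901.38
February 28 – August 14, 2007: 19,881 kg at €0.16/kg → €3180.96
August 15 – December 31, 2007: 23,178 kg at €0.13/kg → €3013.14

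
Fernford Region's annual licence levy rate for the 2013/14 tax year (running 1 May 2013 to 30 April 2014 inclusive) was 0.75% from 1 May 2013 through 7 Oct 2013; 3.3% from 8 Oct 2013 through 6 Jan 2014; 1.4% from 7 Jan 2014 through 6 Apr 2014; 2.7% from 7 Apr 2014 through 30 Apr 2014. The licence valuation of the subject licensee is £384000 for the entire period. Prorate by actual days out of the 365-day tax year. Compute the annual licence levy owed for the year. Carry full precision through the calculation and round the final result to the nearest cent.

£6429.11

1 May – 7 Oct 2013: 160 days at 0.75% → £384000 × 0.75% × 160/365 = £1262.4658
8 Oct 2013 – 6 Jan 2014: 91 days at 3.3% → £384000 × 3.3% × 91/365 = £3159.3205
7 Jan – 6 Apr 2014: 90 days at 1.4% → £384000 × 1.4% × 90/365 = £1325.5890
7 Apr – 30 Apr 2014: 24 days at 2.7% → £384000 × 2.7% × 24/365 = £681.7315
Total = £6429.1068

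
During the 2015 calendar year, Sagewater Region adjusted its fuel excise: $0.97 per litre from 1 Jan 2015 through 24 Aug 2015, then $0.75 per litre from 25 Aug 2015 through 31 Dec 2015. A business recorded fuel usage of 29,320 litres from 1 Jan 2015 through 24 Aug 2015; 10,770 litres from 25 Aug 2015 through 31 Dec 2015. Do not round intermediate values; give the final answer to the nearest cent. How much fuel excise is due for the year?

1 Jan – 24 Aug 2015: 29,320 litres at $0.97/litre → $28,440.40
25 Aug – 31 Dec 2015: 10,770 litres at $0.75/litre → $8,077.50

$36,517.90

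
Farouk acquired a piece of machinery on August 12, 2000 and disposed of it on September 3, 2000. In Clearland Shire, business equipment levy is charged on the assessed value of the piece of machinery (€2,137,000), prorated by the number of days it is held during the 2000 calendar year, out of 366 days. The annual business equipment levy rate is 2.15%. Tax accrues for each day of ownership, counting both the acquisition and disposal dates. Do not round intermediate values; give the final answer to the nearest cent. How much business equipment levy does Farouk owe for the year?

€2,887.29

Days held (August 12 – September 3, 2000): 23 out of 366
Tax = €2,137,000 × 2.15% × 23/366 = €2,887.2855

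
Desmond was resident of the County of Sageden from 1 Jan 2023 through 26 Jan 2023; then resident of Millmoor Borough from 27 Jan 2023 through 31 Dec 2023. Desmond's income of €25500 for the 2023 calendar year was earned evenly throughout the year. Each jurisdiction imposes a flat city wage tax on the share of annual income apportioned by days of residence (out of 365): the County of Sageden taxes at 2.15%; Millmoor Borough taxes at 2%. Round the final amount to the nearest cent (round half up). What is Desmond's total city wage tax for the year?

€512.72

The County of Sageden, 1 Jan – 26 Jan 2023: 26 days → €25500 × 2.15% × 26/365 = €39.0534
Millmoor Borough, 27 Jan – 31 Dec 2023: 339 days → €25500 × 2% × 339/365 = €473.6712
Total = €512.7247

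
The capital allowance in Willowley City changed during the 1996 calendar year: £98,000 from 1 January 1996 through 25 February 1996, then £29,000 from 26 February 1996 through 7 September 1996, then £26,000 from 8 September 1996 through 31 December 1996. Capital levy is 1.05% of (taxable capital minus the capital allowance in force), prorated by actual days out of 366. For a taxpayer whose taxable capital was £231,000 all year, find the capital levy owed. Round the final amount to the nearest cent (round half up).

1 January – 25 February 1996: 56 days, exemption £98,000 → (£231,000 − £98,000) × 1.05% × 56/366 = £213.6721
26 February – 7 September 1996: 195 days, exemption £29,000 → (£231,000 − £29,000) × 1.05% × 195/366 = £1,130.0410
8 September – 31 December 1996: 115 days, exemption £26,000 → (£231,000 − £26,000) × 1.05% × 115/366 = £676.3320
Total = £2,020.0451

£2,020.05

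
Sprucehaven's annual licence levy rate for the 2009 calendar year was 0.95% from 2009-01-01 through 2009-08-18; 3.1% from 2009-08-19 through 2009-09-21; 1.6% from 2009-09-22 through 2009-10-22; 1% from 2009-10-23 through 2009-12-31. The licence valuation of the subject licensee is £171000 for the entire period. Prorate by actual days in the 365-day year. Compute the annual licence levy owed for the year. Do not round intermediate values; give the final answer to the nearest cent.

2009-01-01 to 2009-08-18: 230 days at 0.95% → £171000 × 0.95% × 230/365 = £1023.6575
2009-08-19 to 2009-09-21: 34 days at 3.1% → £171000 × 3.1% × 34/365 = £493.7918
2009-09-22 to 2009-10-22: 31 days at 1.6% → £171000 × 1.6% × 31/365 = £232.3726
2009-10-23 to 2009-12-31: 70 days at 1% → £171000 × 1% × 70/365 = £327.9452
Total = £2077.7671

£2077.77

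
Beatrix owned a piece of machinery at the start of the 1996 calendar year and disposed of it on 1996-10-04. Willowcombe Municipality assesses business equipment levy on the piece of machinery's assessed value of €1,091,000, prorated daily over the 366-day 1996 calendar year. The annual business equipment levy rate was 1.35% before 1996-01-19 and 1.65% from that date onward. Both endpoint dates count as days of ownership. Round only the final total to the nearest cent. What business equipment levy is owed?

€13,512.30

1996-01-01 to 1996-01-18: 18 days at 1.35% → €1,091,000 × 1.35% × 18/366 = €724.3525
1996-01-19 to 1996-10-04: 260 days at 1.65% → €1,091,000 × 1.65% × 260/366 = €12,787.9508
Total = €13,512.3033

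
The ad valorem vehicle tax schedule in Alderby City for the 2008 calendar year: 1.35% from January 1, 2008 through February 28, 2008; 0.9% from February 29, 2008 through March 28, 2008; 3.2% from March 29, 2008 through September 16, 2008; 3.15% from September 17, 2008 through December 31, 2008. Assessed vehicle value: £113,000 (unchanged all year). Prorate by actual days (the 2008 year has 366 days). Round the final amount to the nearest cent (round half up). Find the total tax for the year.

£3,056.71

January 1 – February 28, 2008: 59 days at 1.35% → £113,000 × 1.35% × 59/366 = £245.9139
February 29 – March 28, 2008: 29 days at 0.9% → £113,000 × 0.9% × 29/366 = £80.5820
March 29 – September 16, 2008: 172 days at 3.2% → £113,000 × 3.2% × 172/366 = £1,699.3224
September 17 – December 31, 2008: 106 days at 3.15% → £113,000 × 3.15% × 106/366 = £1,030.8934
Total = £3,056.7117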